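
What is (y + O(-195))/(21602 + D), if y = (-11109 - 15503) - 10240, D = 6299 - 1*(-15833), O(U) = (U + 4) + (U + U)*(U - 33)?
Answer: 51877/43734 ≈ 1.1862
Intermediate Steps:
O(U) = 4 + U + 2*U*(-33 + U) (O(U) = (4 + U) + (2*U)*(-33 + U) = (4 + U) + 2*U*(-33 + U) = 4 + U + 2*U*(-33 + U))
D = 22132 (D = 6299 + 15833 = 22132)
y = -36852 (y = -26612 - 10240 = -36852)
(y + O(-195))/(21602 + D) = (-36852 + (4 - 65*(-195) + 2*(-195)**2))/(21602 + 22132) = (-36852 + (4 + 12675 + 2*38025))/43734 = (-36852 + (4 + 12675 + 76050))*(1/43734) = (-36852 + 88729)*(1/43734) = 51877*(1/43734) = 51877/43734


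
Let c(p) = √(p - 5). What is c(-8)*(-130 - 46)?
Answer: -176*I*√13 ≈ -634.58*I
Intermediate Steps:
c(p) = √(-5 + p)
c(-8)*(-130 - 46) = √(-5 - 8)*(-130 - 46) = √(-13)*(-176) = (I*√13)*(-176) = -176*I*√13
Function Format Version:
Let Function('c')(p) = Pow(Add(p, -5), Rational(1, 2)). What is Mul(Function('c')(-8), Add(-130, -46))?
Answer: Mul(-176, I, Pow(13, Rational(1, 2))) ≈ Mul(-634.58, I)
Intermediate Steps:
Function('c')(p) = Pow(Add(-5, p), Rational(1, 2))
Mul(Function('c')(-8), Add(-130, -46)) = Mul(Pow(Add(-5, -8), Rational(1, 2)), Add(-130, -46)) = Mul(Pow(-13, Rational(1, 2)), -176) = Mul(Mul(I, Pow(13, Rational(1, 2))), -176) = Mul(-176, I, Pow(13, Rational(1, 2)))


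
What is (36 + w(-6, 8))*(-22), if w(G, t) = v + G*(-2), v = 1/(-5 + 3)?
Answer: -1045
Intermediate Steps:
v = -½ (v = 1/(-2) = -½ ≈ -0.50000)
w(G, t) = -½ - 2*G (w(G, t) = -½ + G*(-2) = -½ - 2*G)
(36 + w(-6, 8))*(-22) = (36 + (-½ - 2*(-6)))*(-22) = (36 + (-½ + 12))*(-22) = (36 + 23/2)*(-22) = (95/2)*(-22) = -1045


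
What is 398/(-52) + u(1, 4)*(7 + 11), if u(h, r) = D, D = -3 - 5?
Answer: -3943/26 ≈ -151.65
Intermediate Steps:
D = -8
u(h, r) = -8
398/(-52) + u(1, 4)*(7 + 11) = 398/(-52) - 8*(7 + 11) = 398*(-1/52) - 8*18 = -199/26 - 144 = -3943/26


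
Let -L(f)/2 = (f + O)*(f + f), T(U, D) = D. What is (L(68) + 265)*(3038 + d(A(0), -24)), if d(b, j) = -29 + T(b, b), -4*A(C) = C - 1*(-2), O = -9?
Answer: -94966311/2 ≈ -4.7483e+7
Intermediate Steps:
A(C) = -½ - C/4 (A(C) = -(C - 1*(-2))/4 = -(C + 2)/4 = -(2 + C)/4 = -½ - C/4)
d(b, j) = -29 + b
L(f) = -4*f*(-9 + f) (L(f) = -2*(f - 9)*(f + f) = -2*(-9 + f)*2*f = -4*f*(-9 + f))
(L(68) + 265)*(3038 + d(A(0), -24)) = (4*68*(9 - 1*68) + 265)*(3038 + (-29 + (-½ - ¼*0))) = (4*68*(9 - 68) + 265)*(3038 + (-29 + (-½ + 0))) = (4*68*(-59) + 265)*(3038 + (-29 - ½)) = (-16048 + 265)*(3038 - 59/2) = -15783*6017/2 = -94966311/2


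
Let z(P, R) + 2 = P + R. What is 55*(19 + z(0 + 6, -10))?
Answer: 715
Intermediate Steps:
z(P, R) = -2 + P + R (z(P, R) = -2 + (P + R) = -2 + P + R)
55*(19 + z(0 + 6, -10)) = 55*(19 + (-2 + (0 + 6) - 10)) = 55*(19 + (-2 + 6 - 10)) = 55*(19 - 6) = 55*13 = 715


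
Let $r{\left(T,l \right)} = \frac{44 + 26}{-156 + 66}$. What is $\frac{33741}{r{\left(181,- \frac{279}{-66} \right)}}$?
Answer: $- \frac{303669}{7} \approx -43381.0$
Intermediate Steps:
$r{\left(T,l \right)} = - \frac{7}{9}$ ($r{\left(T,l \right)} = \frac{70}{-90} = 70 \left(- \frac{1}{90}\right) = - \frac{7}{9}$)
$\frac{33741}{r{\left(181,- \frac{279}{-66} \right)}} = \frac{33741}{- \frac{7}{9}} = 33741 \left(- \frac{9}{7}\right) = - \frac{303669}{7}$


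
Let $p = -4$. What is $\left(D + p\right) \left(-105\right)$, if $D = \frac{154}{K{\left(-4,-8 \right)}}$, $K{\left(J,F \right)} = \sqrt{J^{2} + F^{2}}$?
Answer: $420 - \frac{1617 \sqrt{5}}{2} \approx -1387.9$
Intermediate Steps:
$K{\left(J,F \right)} = \sqrt{F^{2} + J^{2}}$
$D = \frac{77 \sqrt{5}}{10}$ ($D = \frac{154}{\sqrt{\left(-8\right)^{2} + \left(-4\right)^{2}}} = \frac{154}{\sqrt{64 + 16}} = \frac{154}{\sqrt{80}} = \frac{154}{4 \sqrt{5}} = 154 \frac{\sqrt{5}}{20} = \frac{77 \sqrt{5}}{10} \approx 17.218$)
$\left(D + p\right) \left(-105\right) = \left(\frac{77 \sqrt{5}}{10} - 4\right) \left(-105\right) = \left(-4 + \frac{77 \sqrt{5}}{10}\right) \left(-105\right) = 420 - \frac{1617 \sqrt{5}}{2}$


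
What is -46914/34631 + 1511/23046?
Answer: -1028852603/798106026 ≈ -1.2891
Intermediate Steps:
-46914/34631 + 1511/23046 = -1028852603/798106026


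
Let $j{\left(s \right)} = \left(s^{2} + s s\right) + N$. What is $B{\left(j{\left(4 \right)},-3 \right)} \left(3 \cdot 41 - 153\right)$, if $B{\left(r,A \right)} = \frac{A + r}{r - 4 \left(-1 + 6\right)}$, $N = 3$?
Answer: $-64$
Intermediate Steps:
$j{\left(s \right)} = 3 + 2 s^{2}$ ($j{\left(s \right)} = \left(s^{2} + s s\right) + 3 = \left(s^{2} + s^{2}\right) + 3 = 2 s^{2} + 3 = 3 + 2 s^{2}$)
$B{\left(r,A \right)} = \frac{A + r}{-20 + r}$ ($B{\left(r,A \right)} = \frac{A + r}{r - 20} = \frac{A + r}{-20 + r}$)
$B{\left(j{\left(4 \right)},-3 \right)} \left(3 \cdot 41 - 153\right) = \frac{-3 + \left(3 + 2 \cdot 4^{2}\right)}{-20 + \left(3 + 2 \cdot 4^{2}\right)} \left(3 \cdot 41 - 153\right) = \frac{-3 + \left(3 + 2 \cdot 16\right)}{-20 + \left(3 + 2 \cdot 16\right)} \left(123 - 153\right) = \frac{-3 + \left(3 + 32\right)}{-20 + \left(3 + 32\right)} \left(-30\right) = \frac{-3 + 35}{-20 + 35} \left(-30\right) = \frac{1}{15} \cdot 32 \left(-30\right) = \frac{32}{15} \left(-30\right) = -64$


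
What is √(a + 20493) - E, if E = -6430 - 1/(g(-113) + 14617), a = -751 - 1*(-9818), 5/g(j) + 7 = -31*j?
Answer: 328579671406/51101037 + 2*√7390 ≈ 6601.9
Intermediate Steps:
g(j) = 5/(-7 - 31*j)
a = 9067 (a = -751 + 9818 = 9067)
E = -328579671406/51101037 (E = -6430 - 1/(-5/(7 + 31*(-113)) + 14617) = -6430 - 1/(-5/(7 - 3503) + 14617) = -6430 - 1/(-5/(-3496) + 14617) = -6430 - 1/(-5*(-1/3496) + 14617) = -6430 - 1/(5/3496 + 14617) = -6430 - 1/51101037/3496 = -6430 - 1*3496/51101037 = -6430 - 3496/51101037 = -328579671406/51101037 ≈ -6430.0)
√(a + 20493) - E = √(9067 + 20493) - 1*(-328579671406/51101037) = √29560 + 328579671406/51101037 = 2*√7390 + 328579671406/51101037 = 328579671406/51101037 + 2*√7390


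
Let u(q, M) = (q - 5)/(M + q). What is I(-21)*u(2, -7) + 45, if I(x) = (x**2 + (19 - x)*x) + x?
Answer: -207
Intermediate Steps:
I(x) = x + x**2 + x*(19 - x) (I(x) = (x**2 + x*(19 - x)) + x = x + x**2 + x*(19 - x))
u(q, M) = (-5 + q)/(M + q)
I(-21)*u(2, -7) + 45 = (20*(-21))*((-5 + 2)/(-7 + 2)) + 45 = -420*(-3)/(-5) + 45 = -(-84)*(-3) + 45 = -420*3/5 + 45 = -252 + 45 = -207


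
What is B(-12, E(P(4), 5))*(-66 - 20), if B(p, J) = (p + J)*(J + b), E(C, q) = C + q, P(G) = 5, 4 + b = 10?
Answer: 2752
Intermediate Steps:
b = 6 (b = -4 + 10 = 6)
B(p, J) = (6 + J)*(J + p) (B(p, J) = (p + J)*(J + 6) = (J + p)*(6 + J) = (6 + J)*(J + p))
B(-12, E(P(4), 5))*(-66 - 20) = ((5 + 5)² + 6*(5 + 5) + 6*(-12) + (5 + 5)*(-12))*(-66 - 20) = (10² + 6*10 - 72 + 10*(-12))*(-86) = (100 + 60 - 72 - 120)*(-86) = -32*(-86) = 2752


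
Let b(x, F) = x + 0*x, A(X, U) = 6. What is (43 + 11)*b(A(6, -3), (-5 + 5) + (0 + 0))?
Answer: 324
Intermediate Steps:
b(x, F) = x (b(x, F) = x + 0 = x)
(43 + 11)*b(A(6, -3), (-5 + 5) + (0 + 0)) = (43 + 11)*6 = 54*6 = 324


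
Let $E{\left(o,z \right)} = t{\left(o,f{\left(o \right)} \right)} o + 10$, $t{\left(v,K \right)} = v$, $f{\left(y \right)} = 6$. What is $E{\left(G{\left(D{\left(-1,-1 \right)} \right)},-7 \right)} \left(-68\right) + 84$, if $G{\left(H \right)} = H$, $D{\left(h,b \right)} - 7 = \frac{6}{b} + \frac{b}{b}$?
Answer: $-868$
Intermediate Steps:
$D{\left(h,b \right)} = 8 + \frac{6}{b}$ ($D{\left(h,b \right)} = 7 + \left(\frac{6}{b} + \frac{b}{b}\right) = 7 + \left(\frac{6}{b} + 1\right) = 7 + \left(1 + \frac{6}{b}\right) = 8 + \frac{6}{b}$)
$E{\left(o,z \right)} = 10 + o^{2}$ ($E{\left(o,z \right)} = o o + 10 = o^{2} + 10 = 10 + o^{2}$)
$E{\left(G{\left(D{\left(-1,-1 \right)} \right)},-7 \right)} \left(-68\right) + 84 = \left(10 + \left(8 + \frac{6}{-1}\right)^{2}\right) \left(-68\right) + 84 = \left(10 + \left(8 + 6 \left(-1\right)\right)^{2}\right) \left(-68\right) + 84 = \left(10 + \left(8 - 6\right)^{2}\right) \left(-68\right) + 84 = \left(10 + 2^{2}\right) \left(-68\right) + 84 = \left(10 + 4\right) \left(-68\right) + 84 = 14 \left(-68\right) + 84 = -952 + 84 = -868$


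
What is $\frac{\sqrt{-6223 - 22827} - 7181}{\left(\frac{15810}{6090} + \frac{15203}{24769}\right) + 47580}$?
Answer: $- \frac{36106836367}{239253470532} + \frac{25140535 i \sqrt{1162}}{239253470532} \approx -0.15091 + 0.0035819 i$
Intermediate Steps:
$\frac{\sqrt{-6223 - 22827} - 7181}{\left(\frac{15810}{6090} + \frac{15203}{24769}\right) + 47580} = \frac{\sqrt{-29050} - 7181}{\left(15810 \cdot \frac{1}{6090} + 15203 \cdot \frac{1}{24769}\right) + 47580} = \frac{5 i \sqrt{1162} - 7181}{\left(\frac{527}{203} + \frac{15203}{24769}\right) + 47580} = \frac{-7181 + 5 i \sqrt{1162}}{\frac{16139472}{5028107} + 47580} = \frac{-7181 + 5 i \sqrt{1162}}{\frac{239253470532}{5028107}} = \left(-7181 + 5 i \sqrt{1162}\right) \frac{5028107}{239253470532} = - \frac{36106836367}{239253470532} + \frac{25140535 i \sqrt{1162}}{239253470532}$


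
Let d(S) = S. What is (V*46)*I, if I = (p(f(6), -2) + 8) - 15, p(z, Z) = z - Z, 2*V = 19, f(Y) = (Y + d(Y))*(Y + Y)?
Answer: 60743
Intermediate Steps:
f(Y) = 4*Y**2 (f(Y) = (Y + Y)*(Y + Y) = (2*Y)*(2*Y) = 4*Y**2)
V = 19/2 (V = (1/2)*19 = 19/2 ≈ 9.5000)
I = 139 (I = ((4*6**2 - 1*(-2)) + 8) - 15 = ((4*36 + 2) + 8) - 15 = ((144 + 2) + 8) - 15 = (146 + 8) - 15 = 154 - 15 = 139)
(V*46)*I = ((19/2)*46)*139 = 437*139 = 60743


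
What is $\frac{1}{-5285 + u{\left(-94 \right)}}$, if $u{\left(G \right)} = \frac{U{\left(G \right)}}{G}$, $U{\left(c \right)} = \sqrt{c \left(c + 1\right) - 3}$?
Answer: $- \frac{46698260}{246800295361} + \frac{282 \sqrt{971}}{246800295361} \approx -0.00018918$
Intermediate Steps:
$U{\left(c \right)} = \sqrt{-3 + c \left(1 + c\right)}$ ($U{\left(c \right)} = \sqrt{c \left(1 + c\right) - 3} = \sqrt{-3 + c \left(1 + c\right)}$)
$u{\left(G \right)} = \frac{\sqrt{-3 + G + G^{2}}}{G}$
$\frac{1}{-5285 + u{\left(-94 \right)}} = \frac{1}{-5285 + \frac{\sqrt{-3 - 94 + \left(-94\right)^{2}}}{-94}} = \frac{1}{-5285 - \frac{\sqrt{-3 - 94 + 8836}}{94}} = \frac{1}{-5285 - \frac{\sqrt{8739}}{94}} = \frac{1}{-5285 - \frac{3 \sqrt{971}}{94}}$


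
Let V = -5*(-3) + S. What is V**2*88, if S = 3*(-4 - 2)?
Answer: 792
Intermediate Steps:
S = -18 (S = 3*(-6) = -18)
V = -3 (V = -5*(-3) - 18 = 15 - 18 = -3)
V**2*88 = (-3)**2*88 = 9*88 = 792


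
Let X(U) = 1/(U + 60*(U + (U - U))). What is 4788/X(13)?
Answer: 3796884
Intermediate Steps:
X(U) = 1/(61*U) (X(U) = 1/(U + 60*(U + 0)) = 1/(U + 60*U) = 1/(61*U))
4788/X(13) = 4788/(((1/61)/13)) = 4788/(((1/61)*(1/13))) = 4788/(1/793) = 4788*793 = 3796884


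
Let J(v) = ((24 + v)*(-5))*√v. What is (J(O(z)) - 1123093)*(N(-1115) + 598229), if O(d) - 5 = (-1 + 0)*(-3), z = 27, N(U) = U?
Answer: -670614553602 - 191076480*√2 ≈ -6.7089e+11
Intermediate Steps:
O(d) = 8 (O(d) = 5 + (-1 + 0)*(-3) = 5 - 1*(-3) = 5 + 3 = 8)
J(v) = √v*(-120 - 5*v) (J(v) = (-120 - 5*v)*√v = √v*(-120 - 5*v))
(J(O(z)) - 1123093)*(N(-1115) + 598229) = (5*√8*(-24 - 1*8) - 1123093)*(-1115 + 598229) = (5*(2*√2)*(-24 - 8) - 1123093)*597114 = (5*(2*√2)*(-32) - 1123093)*597114 = (-320*√2 - 1123093)*597114 = (-1123093 - 320*√2)*597114 = -670614553602 - 191076480*√2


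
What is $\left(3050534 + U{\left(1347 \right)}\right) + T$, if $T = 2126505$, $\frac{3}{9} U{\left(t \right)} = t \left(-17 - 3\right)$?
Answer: $5096219$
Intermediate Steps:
$U{\left(t \right)} = - 60 t$ ($U{\left(t \right)} = 3 t \left(-17 - 3\right) = 3 t \left(-20\right) = 3 \left(- 20 t\right) = - 60 t$)
$\left(3050534 + U{\left(1347 \right)}\right) + T = \left(3050534 - 80820\right) + 2126505 = 2969714 + 2126505 = 5096219$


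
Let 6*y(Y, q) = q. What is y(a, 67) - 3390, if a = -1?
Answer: -20273/6 ≈ -3378.8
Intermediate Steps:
y(Y, q) = q/6
y(a, 67) - 3390 = (1/6)*67 - 3390 = 67/6 - 3390 = -20273/6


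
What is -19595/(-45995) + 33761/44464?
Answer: 69260265/58432048 ≈ 1.1853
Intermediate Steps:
-19595/(-45995) + 33761/44464 = -19595*(-1/45995) + 33761*(1/44464) = 3919/9199 + 4823/6352 = 69260265/58432048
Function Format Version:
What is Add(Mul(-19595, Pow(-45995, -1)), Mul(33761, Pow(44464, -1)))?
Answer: Rational(69260265, 58432048) ≈ 1.1853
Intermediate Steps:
Add(Mul(-19595, Pow(-45995, -1)), Mul(33761, Pow(44464, -1))) = Add(Mul(-19595, Rational(-1, 45995)), Mul(33761, Rational(1, 44464))) = Add(Rational(3919, 9199), Rational(4823, 6352)) = Rational(69260265, 58432048)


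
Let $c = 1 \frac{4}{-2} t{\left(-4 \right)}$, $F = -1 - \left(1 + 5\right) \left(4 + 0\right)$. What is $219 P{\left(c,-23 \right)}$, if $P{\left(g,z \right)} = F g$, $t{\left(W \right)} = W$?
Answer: $-43800$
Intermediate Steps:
$F = -25$ ($F = -1 - 6 \cdot 4 = -1 - 24 = -25$)
$c = 8$ ($c = 1 \frac{4}{-2} \left(-4\right) = 1 \cdot 4 \left(- \frac{1}{2}\right) \left(-4\right) = 1 \left(-2\right) \left(-4\right) = \left(-2\right) \left(-4\right) = 8$)
$P{\left(g,z \right)} = - 25 g$
$219 P{\left(c,-23 \right)} = 219 \left(\left(-25\right) 8\right) = 219 \left(-200\right) = -43800$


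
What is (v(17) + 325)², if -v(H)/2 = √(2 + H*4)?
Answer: 105905 - 1300*√70 ≈ 95028.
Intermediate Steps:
v(H) = -2*√(2 + 4*H) (v(H) = -2*√(2 + H*4) = -2*√(2 + 4*H))
(v(17) + 325)² = (-2*√(2 + 4*17) + 325)² = (-2*√(2 + 68) + 325)² = (-2*√70 + 325)² = (325 - 2*√70)²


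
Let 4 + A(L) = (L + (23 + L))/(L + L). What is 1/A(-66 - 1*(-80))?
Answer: -28/61 ≈ -0.45902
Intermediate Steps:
A(L) = -4 + (23 + 2*L)/(2*L) (A(L) = -4 + (L + (23 + L))/(L + L) = -4 + (23 + 2*L)/((2*L)) = -4 + (23 + 2*L)*(1/(2*L)) = -4 + (23 + 2*L)/(2*L))
1/A(-66 - 1*(-80)) = 1/(-3 + 23/(2*(-66 - 1*(-80)))) = 1/(-3 + 23/(2*(-66 + 80))) = 1/(-3 + (23/2)/14) = 1/(-3 + (23/2)*(1/14)) = 1/(-3 + 23/28) = 1/(-61/28) = -28/61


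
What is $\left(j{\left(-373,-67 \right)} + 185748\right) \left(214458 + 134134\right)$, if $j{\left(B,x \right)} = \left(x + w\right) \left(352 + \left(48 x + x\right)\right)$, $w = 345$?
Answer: $-219288769440$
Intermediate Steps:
$j{\left(B,x \right)} = \left(345 + x\right) \left(352 + 49 x\right)$ ($j{\left(B,x \right)} = \left(x + 345\right) \left(352 + \left(48 x + x\right)\right) = \left(345 + x\right) \left(352 + 49 x\right)$)
$\left(j{\left(-373,-67 \right)} + 185748\right) \left(214458 + 134134\right) = \left(\left(121440 + 49 \left(-67\right)^{2} + 17257 \left(-67\right)\right) + 185748\right) \left(214458 + 134134\right) = \left(\left(121440 + 49 \cdot 4489 - 1156219\right) + 185748\right) 348592 = \left(\left(121440 + 219961 - 1156219\right) + 185748\right) 348592 = \left(-814818 + 185748\right) 348592 = \left(-629070\right) 348592 = -219288769440$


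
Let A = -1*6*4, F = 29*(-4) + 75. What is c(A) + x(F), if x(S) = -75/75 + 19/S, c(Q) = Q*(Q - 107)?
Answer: 128844/41 ≈ 3142.5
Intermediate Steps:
F = -41 (F = -116 + 75 = -41)
A = -24 (A = -6*4 = -24)
c(Q) = Q*(-107 + Q)
x(S) = -1 + 19/S (x(S) = -75*1/75 + 19/S = -1 + 19/S)
c(A) + x(F) = -24*(-107 - 24) + (19 - 1*(-41))/(-41) = -24*(-131) - (19 + 41)/41 = 3144 - 1/41*60 = 3144 - 60/41 = 128844/41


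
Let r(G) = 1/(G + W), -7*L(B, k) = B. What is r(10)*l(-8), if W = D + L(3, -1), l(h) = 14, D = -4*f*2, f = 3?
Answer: -98/101 ≈ -0.97030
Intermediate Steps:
L(B, k) = -B/7
D = -24 (D = -4*3*2 = -12*2 = -24)
W = -171/7 (W = -24 - 1/7*3 = -24 - 3/7 = -171/7 ≈ -24.429)
r(G) = 1/(-171/7 + G) (r(G) = 1/(G - 171/7) = 1/(-171/7 + G))
r(10)*l(-8) = (7/(-171 + 7*10))*14 = (7/(-171 + 70))*14 = (7/(-101))*14 = (7*(-1/101))*14 = -7/101*14 = -98/101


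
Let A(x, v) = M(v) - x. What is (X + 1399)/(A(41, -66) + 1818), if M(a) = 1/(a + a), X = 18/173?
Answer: 31949940/40579399 ≈ 0.78734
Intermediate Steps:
X = 18/173 (X = (1/173)*18 = 18/173 ≈ 0.10405)
M(a) = 1/(2*a)
A(x, v) = 1/(2*v) - x
(X + 1399)/(A(41, -66) + 1818) = (18/173 + 1399)/(((½)/(-66) - 1*41) + 1818) = 242045/(173*(((½)*(-1/66) - 41) + 1818)) = 242045/(173*((-1/132 - 41) + 1818)) = 242045/(173*(-5413/132 + 1818)) = 242045/(173*(234563/132)) = (242045/173)*(132/234563) = 31949940/40579399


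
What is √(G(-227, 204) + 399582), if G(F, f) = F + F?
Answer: 2*√99782 ≈ 631.77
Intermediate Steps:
G(F, f) = 2*F
√(G(-227, 204) + 399582) = √(2*(-227) + 399582) = √(-454 + 399582) = √399128 = 2*√99782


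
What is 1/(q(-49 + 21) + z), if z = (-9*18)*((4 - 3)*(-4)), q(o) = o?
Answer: 1/620 ≈ 0.0016129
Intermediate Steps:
z = 648 (z = -162*(-4) = 648)
1/(q(-49 + 21) + z) = 1/((-49 + 21) + 648) = 1/(-28 + 648) = 1/620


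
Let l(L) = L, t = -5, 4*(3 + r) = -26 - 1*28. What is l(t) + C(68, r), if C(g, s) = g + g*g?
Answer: 4687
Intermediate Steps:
r = -33/2 (r = -3 + (-26 - 1*28)/4 = -3 + (-26 - 28)/4 = -3 + (¼)*(-54) = -3 - 27/2 = -33/2 ≈ -16.500)
C(g, s) = g + g²
l(t) + C(68, r) = -5 + 68*(1 + 68) = -5 + 68*69 = -5 + 4692 = 4687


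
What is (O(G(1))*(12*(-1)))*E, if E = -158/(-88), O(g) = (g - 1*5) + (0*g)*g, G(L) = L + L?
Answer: 711/11 ≈ 64.636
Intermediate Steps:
G(L) = 2*L
O(g) = -5 + g (O(g) = (g - 5) + 0*g = (-5 + g) + 0 = -5 + g)
E = 79/44 (E = -158*(-1/88) = 79/44 ≈ 1.7955)
(O(G(1))*(12*(-1)))*E = ((-5 + 2*1)*(12*(-1)))*(79/44) = ((-5 + 2)*(-12))*(79/44) = -3*(-12)*(79/44) = 36*(79/44) = 711/11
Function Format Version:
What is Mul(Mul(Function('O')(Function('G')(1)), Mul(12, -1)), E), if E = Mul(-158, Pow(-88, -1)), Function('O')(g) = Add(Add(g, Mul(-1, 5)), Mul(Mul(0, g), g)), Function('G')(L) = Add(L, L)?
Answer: Rational(711, 11) ≈ 64.636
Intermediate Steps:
Function('G')(L) = Mul(2, L)
Function('O')(g) = Add(-5, g) (Function('O')(g) = Add(Add(g, -5), Mul(0, g)) = Add(Add(-5, g), 0) = Add(-5, g))
E = Rational(79, 44) (E = Mul(-158, Rational(-1, 88)) = Rational(79, 44) ≈ 1.7955)
Mul(Mul(Function('O')(Function('G')(1)), Mul(12, -1)), E) = Mul(Mul(Add(-5, Mul(2, 1)), Mul(12, -1)), Rational(79, 44)) = Mul(Mul(Add(-5, 2), -12), Rational(79, 44)) = Mul(Mul(-3, -12), Rational(79, 44)) = Mul(36, Rational(79, 44)) = Rational(711, 11)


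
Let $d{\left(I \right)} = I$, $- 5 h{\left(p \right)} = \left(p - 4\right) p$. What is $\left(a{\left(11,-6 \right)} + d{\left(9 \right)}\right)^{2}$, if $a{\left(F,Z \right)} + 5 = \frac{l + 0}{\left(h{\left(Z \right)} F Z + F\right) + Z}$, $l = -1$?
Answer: $\frac{10156969}{635209} \approx 15.99$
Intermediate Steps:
$h{\left(p \right)} = - \frac{p \left(-4 + p\right)}{5}$ ($h{\left(p \right)} = - \frac{\left(p - 4\right) p}{5} = - \frac{\left(-4 + p\right) p}{5} = - \frac{p \left(-4 + p\right)}{5}$)
$a{\left(F,Z \right)} = -5 - \frac{1}{F + Z + \frac{F Z^{2} \left(4 - Z\right)}{5}}$ ($a{\left(F,Z \right)} = -5 + \frac{-1 + 0}{\left(\frac{Z \left(4 - Z\right)}{5} F Z + F\right) + Z} = -5 - \frac{1}{\left(\frac{F Z \left(4 - Z\right)}{5} Z + F\right) + Z} = -5 - \frac{1}{\left(\frac{F Z^{2} \left(4 - Z\right)}{5} + F\right) + Z} = -5 - \frac{1}{\left(F + \frac{F Z^{2} \left(4 - Z\right)}{5}\right) + Z} = -5 - \frac{1}{F + Z + \frac{F Z^{2} \left(4 - Z\right)}{5}}$)
$\left(a{\left(11,-6 \right)} + d{\left(9 \right)}\right)^{2} = \left(\frac{5 \left(-1 - 55 - -30 + 11 \left(-6\right)^{2} \left(-4 - 6\right)\right)}{5 \cdot 11 + 5 \left(-6\right) - 11 \left(-6\right)^{2} \left(-4 - 6\right)} + 9\right)^{2} = \left(\frac{5 \left(-1 - 55 + 30 + 11 \cdot 36 \left(-10\right)\right)}{55 - 30 - 11 \cdot 36 \left(-10\right)} + 9\right)^{2} = \left(\frac{5 \left(-1 - 55 + 30 - 3960\right)}{55 - 30 + 3960} + 9\right)^{2} = \left(5 \cdot \frac{1}{3985} \left(-3986\right) + 9\right)^{2} = \left(- \frac{3986}{797} + 9\right)^{2} = \left(\frac{3187}{797}\right)^{2} = \frac{10156969}{635209}$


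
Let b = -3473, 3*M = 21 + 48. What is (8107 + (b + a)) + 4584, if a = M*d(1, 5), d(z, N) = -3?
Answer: 9149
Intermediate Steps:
M = 23 (M = (21 + 48)/3 = (⅓)*69 = 23)
a = -69 (a = 23*(-3) = -69)
(8107 + (b + a)) + 4584 = (8107 + (-3473 - 69)) + 4584 = (8107 - 3542) + 4584 = 4565 + 4584 = 9149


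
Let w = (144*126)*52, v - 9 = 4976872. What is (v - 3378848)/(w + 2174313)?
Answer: 1598033/3117801 ≈ 0.51255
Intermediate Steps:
v = 4976881 (v = 9 + 4976872 = 4976881)
w = 943488 (w = 18144*52 = 943488)
(v - 3378848)/(w + 2174313) = (4976881 - 3378848)/(943488 + 2174313) = 1598033/3117801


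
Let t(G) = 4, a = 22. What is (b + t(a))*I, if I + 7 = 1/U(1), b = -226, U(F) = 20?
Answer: 15429/10 ≈ 1542.9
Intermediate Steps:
I = -139/20 (I = -7 + 1/20 = -139/20 ≈ -6.9500)
(b + t(a))*I = (-226 + 4)*(-139/20) = -222*(-139/20) = 15429/10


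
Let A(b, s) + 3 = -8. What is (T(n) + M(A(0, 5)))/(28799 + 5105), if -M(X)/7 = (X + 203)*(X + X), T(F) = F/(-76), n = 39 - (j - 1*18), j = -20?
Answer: 2247091/2576704 ≈ 0.87208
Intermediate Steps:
A(b, s) = -11 (A(b, s) = -3 - 8 = -11)
n = 77 (n = 39 - (-20 - 1*18) = 39 - (-20 - 18) = 39 - 1*(-38) = 39 + 38 = 77)
T(F) = -F/76 (T(F) = F*(-1/76) = -F/76)
M(X) = -14*X*(203 + X) (M(X) = -7*(X + 203)*(X + X) = -7*(203 + X)*2*X = -14*X*(203 + X))
(T(n) + M(A(0, 5)))/(28799 + 5105) = (-1/76*77 - 14*(-11)*(203 - 11))/(28799 + 5105) = (-77/76 - 14*(-11)*192)/33904 = (-77/76 + 29568)*(1/33904) = (2247091/76)*(1/33904) = 2247091/2576704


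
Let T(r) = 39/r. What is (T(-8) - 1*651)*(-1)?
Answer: 5247/8 ≈ 655.88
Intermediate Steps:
(T(-8) - 1*651)*(-1) = (39/(-8) - 1*651)*(-1) = (39*(-⅛) - 651)*(-1) = (-39/8 - 651)*(-1) = -5247/8*(-1) = 5247/8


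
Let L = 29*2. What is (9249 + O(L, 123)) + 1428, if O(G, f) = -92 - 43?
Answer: 10542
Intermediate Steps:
L = 58
O(G, f) = -135
(9249 + O(L, 123)) + 1428 = (9249 - 135) + 1428 = 9114 + 1428 = 10542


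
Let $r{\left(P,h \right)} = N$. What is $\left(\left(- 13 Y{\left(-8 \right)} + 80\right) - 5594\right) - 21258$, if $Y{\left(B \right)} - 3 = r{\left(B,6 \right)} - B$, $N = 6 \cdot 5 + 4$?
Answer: $-27357$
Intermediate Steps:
$N = 34$ ($N = 30 + 4 = 34$)
$r{\left(P,h \right)} = 34$
$Y{\left(B \right)} = 37 - B$ ($Y{\left(B \right)} = 3 - \left(-34 + B\right) = 37 - B$)
$\left(\left(- 13 Y{\left(-8 \right)} + 80\right) - 5594\right) - 21258 = \left(\left(- 13 \left(37 - -8\right) + 80\right) - 5594\right) - 21258 = \left(\left(- 13 \left(37 + 8\right) + 80\right) - 5594\right) - 21258 = \left(\left(\left(-13\right) 45 + 80\right) - 5594\right) - 21258 = \left(\left(-585 + 80\right) - 5594\right) - 21258 = \left(-505 - 5594\right) - 21258 = -6099 - 21258 = -27357$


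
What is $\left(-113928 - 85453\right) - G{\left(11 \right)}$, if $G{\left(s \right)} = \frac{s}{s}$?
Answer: $-199382$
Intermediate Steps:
$G{\left(s \right)} = 1$
$\left(-113928 - 85453\right) - G{\left(11 \right)} = \left(-113928 - 85453\right) - 1 = -199381 - 1 = -199382$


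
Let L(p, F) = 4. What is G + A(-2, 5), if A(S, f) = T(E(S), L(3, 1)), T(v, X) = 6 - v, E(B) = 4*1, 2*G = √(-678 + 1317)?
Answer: 2 + 3*√71/2 ≈ 14.639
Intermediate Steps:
G = 3*√71/2 (G = √(-678 + 1317)/2 = √639/2 = (3*√71)/2 = 3*√71/2 ≈ 12.639)
E(B) = 4
A(S, f) = 2 (A(S, f) = 6 - 1*4 = 6 - 4 = 2)
G + A(-2, 5) = 3*√71/2 + 2 = 2 + 3*√71/2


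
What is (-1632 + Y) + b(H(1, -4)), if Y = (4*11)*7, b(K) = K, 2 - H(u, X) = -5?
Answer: -1317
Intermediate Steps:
H(u, X) = 7 (H(u, X) = 2 - 1*(-5) = 2 + 5 = 7)
Y = 308 (Y = 44*7 = 308)
(-1632 + Y) + b(H(1, -4)) = (-1632 + 308) + 7 = -1324 + 7 = -1317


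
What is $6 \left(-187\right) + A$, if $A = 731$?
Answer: $-391$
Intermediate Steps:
$6 \left(-187\right) + A = 6 \left(-187\right) + 731 = -1122 + 731 = -391$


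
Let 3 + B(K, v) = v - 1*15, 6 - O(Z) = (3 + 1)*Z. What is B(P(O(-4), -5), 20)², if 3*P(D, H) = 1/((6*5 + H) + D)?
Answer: 4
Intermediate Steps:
O(Z) = 6 - 4*Z (O(Z) = 6 - (3 + 1)*Z = 6 - 4*Z)
P(D, H) = 1/(3*(30 + D + H)) (P(D, H) = 1/(3*((6*5 + H) + D)) = 1/(3*((30 + H) + D)) = 1/(3*(30 + D + H)))
B(K, v) = -18 + v (B(K, v) = -3 + (v - 1*15) = -3 + (v - 15) = -3 + (-15 + v) = -18 + v)
B(P(O(-4), -5), 20)² = (-18 + 20)² = 2² = 4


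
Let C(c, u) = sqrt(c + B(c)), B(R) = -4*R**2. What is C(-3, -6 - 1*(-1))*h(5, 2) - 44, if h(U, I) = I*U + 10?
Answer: -44 + 20*I*sqrt(39) ≈ -44.0 + 124.9*I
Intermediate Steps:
h(U, I) = 10 + I*U
C(c, u) = sqrt(c - 4*c**2)
C(-3, -6 - 1*(-1))*h(5, 2) - 44 = sqrt(-3*(1 - 4*(-3)))*(10 + 2*5) - 44 = sqrt(-3*(1 + 12))*(10 + 10) - 44 = sqrt(-3*13)*20 - 44 = sqrt(-39)*20 - 44 = (I*sqrt(39))*20 - 44 = 20*I*sqrt(39) - 44 = -44 + 20*I*sqrt(39)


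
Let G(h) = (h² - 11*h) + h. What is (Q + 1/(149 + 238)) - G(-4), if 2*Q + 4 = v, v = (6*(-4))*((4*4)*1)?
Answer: -96749/387 ≈ -250.00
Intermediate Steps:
v = -384 ≈ -384.00
Q = -194 (Q = -2 + (½)*(-384) = -2 - 192 = -194)
G(h) = h² - 10*h
(Q + 1/(149 + 238)) - G(-4) = (-194 + 1/(149 + 238)) - (-4)*(-10 - 4) = (-194 + 1/387) - (-4)*(-14) = (-194 + 1/387) - 1*56 = -75077/387 - 56 = -96749/387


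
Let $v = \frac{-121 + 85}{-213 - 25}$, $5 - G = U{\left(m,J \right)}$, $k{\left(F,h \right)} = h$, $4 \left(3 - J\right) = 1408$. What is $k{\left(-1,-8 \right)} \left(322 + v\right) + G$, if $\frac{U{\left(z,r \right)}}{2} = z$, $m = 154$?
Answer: $- \frac{342745}{119} \approx -2880.2$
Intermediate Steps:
$J = -349$ ($J = 3 - 352 = -349$)
$U{\left(z,r \right)} = 2 z$
$G = -303$ ($G = 5 - 2 \cdot 154 = 5 - 308 = -303$)
$v = \frac{18}{119}$ ($v = - \frac{36}{-238} = \left(-36\right) \left(- \frac{1}{238}\right) = \frac{18}{119} \approx 0.15126$)
$k{\left(-1,-8 \right)} \left(322 + v\right) + G = - 8 \left(322 + \frac{18}{119}\right) - 303 = \left(-8\right) \frac{38336}{119} - 303 = - \frac{306688}{119} - 303 = - \frac{342745}{119}$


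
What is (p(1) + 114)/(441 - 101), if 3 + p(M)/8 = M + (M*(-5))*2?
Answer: 9/170 ≈ 0.052941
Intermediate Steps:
p(M) = -24 - 72*M (p(M) = -24 + 8*(M + (M*(-5))*2) = -24 + 8*(M - 5*M*2) = -24 + 8*(M - 10*M) = -24 + 8*(-9*M) = -24 - 72*M)
(p(1) + 114)/(441 - 101) = ((-24 - 72*1) + 114)/(441 - 101) = ((-24 - 72) + 114)/340 = (-96 + 114)*(1/340) = 18*(1/340) = 9/170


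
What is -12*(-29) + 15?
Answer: 363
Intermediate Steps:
-12*(-29) + 15 = 348 + 15 = 363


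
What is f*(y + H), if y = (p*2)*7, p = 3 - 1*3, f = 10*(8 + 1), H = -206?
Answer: -18540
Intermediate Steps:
f = 90 (f = 10*9 = 90)
p = 0 (p = 3 - 3 = 0)
y = 0 (y = (0*2)*7 = 0*7 = 0)
f*(y + H) = 90*(0 - 206) = 90*(-206) = -18540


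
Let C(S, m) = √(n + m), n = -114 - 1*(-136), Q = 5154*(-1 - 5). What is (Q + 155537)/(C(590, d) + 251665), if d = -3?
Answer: 31360730645/63335272206 - 124613*√19/63335272206 ≈ 0.49515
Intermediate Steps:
Q = -30924 (Q = 5154*(-6) = -30924)
n = 22 (n = -114 + 136 = 22)
C(S, m) = √(22 + m)
(Q + 155537)/(C(590, d) + 251665) = (-30924 + 155537)/(√(22 - 3) + 251665) = 124613/(√19 + 251665) = 124613/(251665 + √19)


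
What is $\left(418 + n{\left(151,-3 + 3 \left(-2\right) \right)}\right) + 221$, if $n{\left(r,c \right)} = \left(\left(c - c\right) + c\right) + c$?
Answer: $621$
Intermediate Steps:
$n{\left(r,c \right)} = 2 c$ ($n{\left(r,c \right)} = \left(0 + c\right) + c = c + c = 2 c$)
$\left(418 + n{\left(151,-3 + 3 \left(-2\right) \right)}\right) + 221 = \left(418 + 2 \left(-3 + 3 \left(-2\right)\right)\right) + 221 = \left(418 + 2 \left(-3 - 6\right)\right) + 221 = \left(418 + 2 \left(-9\right)\right) + 221 = \left(418 - 18\right) + 221 = 400 + 221 = 621$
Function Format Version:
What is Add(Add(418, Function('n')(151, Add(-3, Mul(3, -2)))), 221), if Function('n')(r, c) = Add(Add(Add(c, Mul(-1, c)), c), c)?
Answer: 621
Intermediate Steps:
Function('n')(r, c) = Mul(2, c) (Function('n')(r, c) = Add(Add(0, c), c) = Add(c, c) = Mul(2, c))
Add(Add(418, Function('n')(151, Add(-3, Mul(3, -2)))), 221) = Add(Add(418, Mul(2, Add(-3, Mul(3, -2)))), 221) = Add(Add(418, Mul(2, Add(-3, -6))), 221) = Add(Add(418, Mul(2, -9)), 221) = Add(Add(418, -18), 221) = Add(400, 221) = 621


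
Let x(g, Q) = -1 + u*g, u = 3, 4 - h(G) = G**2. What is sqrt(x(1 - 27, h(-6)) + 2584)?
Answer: sqrt(2505) ≈ 50.050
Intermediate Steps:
h(G) = 4 - G**2
x(g, Q) = -1 + 3*g
sqrt(x(1 - 27, h(-6)) + 2584) = sqrt((-1 + 3*(1 - 27)) + 2584) = sqrt((-1 + 3*(-26)) + 2584) = sqrt((-1 - 78) + 2584) = sqrt(-79 + 2584) = sqrt(2505)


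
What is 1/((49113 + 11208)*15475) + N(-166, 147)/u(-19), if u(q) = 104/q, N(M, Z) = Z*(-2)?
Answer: 2607174657727/48540308700 ≈ 53.712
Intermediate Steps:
N(M, Z) = -2*Z
1/((49113 + 11208)*15475) + N(-166, 147)/u(-19) = 1/((49113 + 11208)*15475) + (-2*147)/((104/(-19))) = (1/15475)/60321 - 294/(104*(-1/19)) = (1/60321)*(1/15475) - 294/(-104/19) = 1/933467475 - 294*(-19/104) = 1/933467475 + 2793/52 = 2607174657727/48540308700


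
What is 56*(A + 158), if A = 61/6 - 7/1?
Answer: 27076/3 ≈ 9025.3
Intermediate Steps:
A = 19/6 (A = 61*(⅙) - 7*1 = 61/6 - 7 = 19/6 ≈ 3.1667)
56*(A + 158) = 56*(19/6 + 158) = 56*(967/6) = 27076/3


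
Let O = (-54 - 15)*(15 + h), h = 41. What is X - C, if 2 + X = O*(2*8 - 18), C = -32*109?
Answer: 11214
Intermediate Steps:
O = -3864 (O = (-54 - 15)*(15 + 41) = -69*56 = -3864)
C = -3488
X = 7726 (X = -2 - 3864*(2*8 - 18) = -2 - 3864*(16 - 18) = -2 - 3864*(-2) = -2 + 7728 = 7726)
X - C = 7726 - 1*(-3488) = 7726 + 3488 = 11214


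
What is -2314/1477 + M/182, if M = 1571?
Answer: 271317/38402 ≈ 7.0652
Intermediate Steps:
-2314/1477 + M/182 = -2314/1477 + 1571/182 = 271317/38402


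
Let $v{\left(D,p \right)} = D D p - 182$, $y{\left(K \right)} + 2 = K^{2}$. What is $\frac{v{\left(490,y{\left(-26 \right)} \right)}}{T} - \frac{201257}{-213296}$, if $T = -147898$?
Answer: $- \frac{17243666391371}{15773025904} \approx -1093.2$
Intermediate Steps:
$y{\left(K \right)} = -2 + K^{2}$
$v{\left(D,p \right)} = -182 + p D^{2}$ ($v{\left(D,p \right)} = D^{2} p - 182 = p D^{2} - 182 = -182 + p D^{2}$)
$\frac{v{\left(490,y{\left(-26 \right)} \right)}}{T} - \frac{201257}{-213296} = \frac{-182 + \left(-2 + \left(-26\right)^{2}\right) 490^{2}}{-147898} - \frac{201257}{-213296} = \left(-182 + \left(-2 + 676\right) 240100\right) \left(- \frac{1}{147898}\right) - - \frac{201257}{213296} = \left(-182 + 674 \cdot 240100\right) \left(- \frac{1}{147898}\right) + \frac{201257}{213296} = \left(-182 + 161827400\right) \left(- \frac{1}{147898}\right) + \frac{201257}{213296} = 161827218 \left(- \frac{1}{147898}\right) + \frac{201257}{213296} = - \frac{80913609}{73949} + \frac{201257}{213296} = - \frac{17243666391371}{15773025904}$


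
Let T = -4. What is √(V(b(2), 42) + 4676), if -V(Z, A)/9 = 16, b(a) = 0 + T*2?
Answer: 2*√1133 ≈ 67.320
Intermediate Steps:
b(a) = -8 (b(a) = 0 - 4*2 = 0 - 8 = -8)
V(Z, A) = -144 (V(Z, A) = -9*16 = -144)
√(V(b(2), 42) + 4676) = √(-144 + 4676) = √4532 = 2*√1133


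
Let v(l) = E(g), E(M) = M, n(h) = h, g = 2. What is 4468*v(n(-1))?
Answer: 8936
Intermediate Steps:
v(l) = 2
4468*v(n(-1)) = 4468*2 = 8936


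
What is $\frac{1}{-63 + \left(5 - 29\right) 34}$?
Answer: $- \frac{1}{879} \approx -0.0011377$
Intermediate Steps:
$\frac{1}{-63 + \left(5 - 29\right) 34} = \frac{1}{-63 - 816} = \frac{1}{-879} = - \frac{1}{879}$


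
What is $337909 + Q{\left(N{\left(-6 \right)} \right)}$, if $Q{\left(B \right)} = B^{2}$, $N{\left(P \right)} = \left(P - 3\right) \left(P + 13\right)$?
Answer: $341878$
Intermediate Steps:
$N{\left(P \right)} = \left(-3 + P\right) \left(13 + P\right)$
$337909 + Q{\left(N{\left(-6 \right)} \right)} = 337909 + \left(-39 + \left(-6\right)^{2} + 10 \left(-6\right)\right)^{2} = 337909 + \left(-39 + 36 - 60\right)^{2} = 337909 + \left(-63\right)^{2} = 337909 + 3969 = 341878$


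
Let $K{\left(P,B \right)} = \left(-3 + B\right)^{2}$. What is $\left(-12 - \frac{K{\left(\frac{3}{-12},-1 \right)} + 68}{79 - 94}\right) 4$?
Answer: $- \frac{128}{5} \approx -25.6$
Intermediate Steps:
$\left(-12 - \frac{K{\left(\frac{3}{-12},-1 \right)} + 68}{79 - 94}\right) 4 = \left(-12 - \frac{\left(-3 - 1\right)^{2} + 68}{79 - 94}\right) 4 = \left(-12 - \frac{\left(-4\right)^{2} + 68}{-15}\right) 4 = \left(-12 - \left(16 + 68\right) \left(- \frac{1}{15}\right)\right) 4 = \left(-12 - 84 \left(- \frac{1}{15}\right)\right) 4 = \left(-12 - - \frac{28}{5}\right) 4 = \left(-12 + \frac{28}{5}\right) 4 = \left(- \frac{32}{5}\right) 4 = - \frac{128}{5}$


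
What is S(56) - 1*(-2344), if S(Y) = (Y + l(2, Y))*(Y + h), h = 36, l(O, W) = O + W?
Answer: 12832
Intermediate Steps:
S(Y) = (2 + 2*Y)*(36 + Y) (S(Y) = (Y + (2 + Y))*(Y + 36) = (2 + 2*Y)*(36 + Y))
S(56) - 1*(-2344) = (72 + 2*56² + 74*56) - 1*(-2344) = (72 + 2*3136 + 4144) + 2344 = (72 + 6272 + 4144) + 2344 = 10488 + 2344 = 12832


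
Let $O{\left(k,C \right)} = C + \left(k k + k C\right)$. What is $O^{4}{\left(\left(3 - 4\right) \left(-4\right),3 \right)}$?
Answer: $923521$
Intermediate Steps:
$O{\left(k,C \right)} = C + k^{2} + C k$ ($O{\left(k,C \right)} = C + \left(k^{2} + C k\right) = C + k^{2} + C k$)
$O^{4}{\left(\left(3 - 4\right) \left(-4\right),3 \right)} = \left(3 + \left(\left(3 - 4\right) \left(-4\right)\right)^{2} + 3 \left(3 - 4\right) \left(-4\right)\right)^{4} = \left(3 + \left(\left(-1\right) \left(-4\right)\right)^{2} + 3 \left(\left(-1\right) \left(-4\right)\right)\right)^{4} = \left(3 + 4^{2} + 3 \cdot 4\right)^{4} = \left(3 + 16 + 12\right)^{4} = 31^{4} = 923521$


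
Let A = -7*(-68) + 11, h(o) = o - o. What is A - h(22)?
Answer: 487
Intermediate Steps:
h(o) = 0
A = 487 (A = 476 + 11 = 487)
A - h(22) = 487 - 1*0 = 487 + 0 = 487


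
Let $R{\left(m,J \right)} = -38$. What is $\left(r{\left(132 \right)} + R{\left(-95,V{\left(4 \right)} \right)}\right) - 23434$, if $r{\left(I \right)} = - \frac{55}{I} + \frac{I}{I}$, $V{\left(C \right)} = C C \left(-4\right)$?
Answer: $- \frac{281657}{12} \approx -23471.0$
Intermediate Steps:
$V{\left(C \right)} = - 4 C^{2}$ ($V{\left(C \right)} = C^{2} \left(-4\right) = - 4 C^{2}$)
$r{\left(I \right)} = 1 - \frac{55}{I}$ ($r{\left(I \right)} = - \frac{55}{I} + 1 = 1 - \frac{55}{I}$)
$\left(r{\left(132 \right)} + R{\left(-95,V{\left(4 \right)} \right)}\right) - 23434 = \left(\frac{-55 + 132}{132} - 38\right) - 23434 = \left(\frac{1}{132} \cdot 77 - 38\right) - 23434 = \left(\frac{7}{12} - 38\right) - 23434 = - \frac{449}{12} - 23434 = - \frac{281657}{12}$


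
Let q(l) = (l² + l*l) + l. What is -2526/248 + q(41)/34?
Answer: 189515/2108 ≈ 89.903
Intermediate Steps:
q(l) = l + 2*l² (q(l) = (l² + l²) + l = 2*l² + l = l + 2*l²)
-2526/248 + q(41)/34 = -2526/248 + (41*(1 + 2*41))/34 = -2526*1/248 + (41*(1 + 82))*(1/34) = -1263/124 + (41*83)*(1/34) = -1263/124 + 3403*(1/34) = -1263/124 + 3403/34 = 189515/2108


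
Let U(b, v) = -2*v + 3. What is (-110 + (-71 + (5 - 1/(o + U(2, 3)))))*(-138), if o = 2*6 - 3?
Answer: 24311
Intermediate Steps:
U(b, v) = 3 - 2*v
o = 9 (o = 12 - 3 = 9)
(-110 + (-71 + (5 - 1/(o + U(2, 3)))))*(-138) = (-110 + (-71 + (5 - 1/(9 + (3 - 2*3)))))*(-138) = (-110 + (-71 + (5 - 1/(9 + (3 - 6)))))*(-138) = (-110 + (-71 + (5 - 1/(9 - 3))))*(-138) = (-110 + (-71 + (5 - 1/6)))*(-138) = (-110 + (-71 + (5 - 1*⅙)))*(-138) = (-110 + (-71 + (5 - ⅙)))*(-138) = (-110 + (-71 + 29/6))*(-138) = (-110 - 397/6)*(-138) = -1057/6*(-138) = 24311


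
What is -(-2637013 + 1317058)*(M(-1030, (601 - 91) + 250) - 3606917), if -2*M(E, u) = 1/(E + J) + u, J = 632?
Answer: -3790129889141505/796 ≈ -4.7615e+12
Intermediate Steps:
M(E, u) = -u/2 - 1/(2*(632 + E)) (M(E, u) = -(1/(E + 632) + u)/2 = -(1/(632 + E) + u)/2 = -(u + 1/(632 + E))/2 = -u/2 - 1/(2*(632 + E)))
-(-2637013 + 1317058)*(M(-1030, (601 - 91) + 250) - 3606917) = -(-2637013 + 1317058)*((-1 - 632*((601 - 91) + 250) - 1*(-1030)*((601 - 91) + 250))/(2*(632 - 1030)) - 3606917) = -(-1319955)*((1/2)*(-1 - 632*(510 + 250) - 1*(-1030)*(510 + 250))/(-398) - 3606917) = -(-1319955)*((1/2)*(-1/398)*(-1 - 632*760 - 1*(-1030)*760) - 3606917) = -(-1319955)*((1/2)*(-1/398)*(-1 - 480320 + 782800) - 3606917) = -(-1319955)*((1/2)*(-1/398)*302479 - 3606917) = -(-1319955)*(-302479/796 - 3606917) = -(-1319955)*(-2871408411)/796 = -1*3790129889141505/796 = -3790129889141505/796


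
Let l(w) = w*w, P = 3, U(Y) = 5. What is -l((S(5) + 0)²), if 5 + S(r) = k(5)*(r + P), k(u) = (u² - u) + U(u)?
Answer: -1445900625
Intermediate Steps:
k(u) = 5 + u² - u (k(u) = (u² - u) + 5 = 5 + u² - u)
S(r) = 70 + 25*r (S(r) = -5 + (5 + 5² - 1*5)*(r + 3) = -5 + (5 + 25 - 5)*(3 + r) = -5 + 25*(3 + r) = -5 + (75 + 25*r) = 70 + 25*r)
l(w) = w²
-l((S(5) + 0)²) = -(((70 + 25*5) + 0)²)² = -(((70 + 125) + 0)²)² = -((195 + 0)²)² = -(195²)² = -1*38025² = -1*1445900625 = -1445900625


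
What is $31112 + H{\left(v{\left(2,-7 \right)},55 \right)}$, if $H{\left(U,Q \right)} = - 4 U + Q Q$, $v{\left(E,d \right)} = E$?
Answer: $34129$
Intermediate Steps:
$H{\left(U,Q \right)} = Q^{2} - 4 U$ ($H{\left(U,Q \right)} = - 4 U + Q^{2} = Q^{2} - 4 U$)
$31112 + H{\left(v{\left(2,-7 \right)},55 \right)} = 31112 + \left(55^{2} - 8\right) = 31112 + \left(3025 - 8\right) = 31112 + 3017 = 34129$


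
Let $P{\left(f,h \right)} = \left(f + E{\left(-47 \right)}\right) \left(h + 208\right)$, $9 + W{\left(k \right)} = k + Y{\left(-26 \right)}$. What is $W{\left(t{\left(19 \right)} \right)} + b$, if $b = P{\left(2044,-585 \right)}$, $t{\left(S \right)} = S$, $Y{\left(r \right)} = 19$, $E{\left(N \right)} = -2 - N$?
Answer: $-787524$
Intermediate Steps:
$W{\left(k \right)} = 10 + k$ ($W{\left(k \right)} = -9 + \left(k + 19\right) = -9 + \left(19 + k\right) = 10 + k$)
$P{\left(f,h \right)} = \left(45 + f\right) \left(208 + h\right)$ ($P{\left(f,h \right)} = \left(f - -45\right) \left(h + 208\right) = \left(f + \left(-2 + 47\right)\right) \left(208 + h\right) = \left(f + 45\right) \left(208 + h\right) = \left(45 + f\right) \left(208 + h\right)$)
$b = -787553$ ($b = 9360 + 45 \left(-585\right) + 208 \cdot 2044 + 2044 \left(-585\right) = 9360 - 26325 + 425152 - 1195740 = -787553$)
$W{\left(t{\left(19 \right)} \right)} + b = \left(10 + 19\right) - 787553 = 29 - 787553 = -787524$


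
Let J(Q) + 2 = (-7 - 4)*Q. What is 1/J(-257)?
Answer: 1/2825 ≈ 0.00035398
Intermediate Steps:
J(Q) = -2 - 11*Q (J(Q) = -2 + (-7 - 4)*Q = -2 - 11*Q)
1/J(-257) = 1/(-2 - 11*(-257)) = 1/(-2 + 2827) = 1/2825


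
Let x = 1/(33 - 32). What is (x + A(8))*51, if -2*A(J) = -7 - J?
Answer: 867/2 ≈ 433.50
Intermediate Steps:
A(J) = 7/2 + J/2 (A(J) = -(-7 - J)/2 = 7/2 + J/2)
x = 1 (x = 1/1 = 1)
(x + A(8))*51 = (1 + (7/2 + (½)*8))*51 = (1 + (7/2 + 4))*51 = (1 + 15/2)*51 = (17/2)*51 = 867/2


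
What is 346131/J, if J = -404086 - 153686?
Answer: -115377/185924 ≈ -0.62056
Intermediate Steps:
J = -557772
346131/J = 346131/(-557772) = 346131*(-1/557772) = -115377/185924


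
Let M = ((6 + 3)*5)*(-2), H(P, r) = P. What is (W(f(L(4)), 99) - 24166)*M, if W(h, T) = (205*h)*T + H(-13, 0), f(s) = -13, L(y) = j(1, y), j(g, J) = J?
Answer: 25921260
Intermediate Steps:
L(y) = y
W(h, T) = -13 + 205*T*h (W(h, T) = (205*h)*T - 13 = 205*T*h - 13 = -13 + 205*T*h)
M = -90 (M = (9*5)*(-2) = 45*(-2) = -90)
(W(f(L(4)), 99) - 24166)*M = ((-13 + 205*99*(-13)) - 24166)*(-90) = ((-13 - 263835) - 24166)*(-90) = (-263848 - 24166)*(-90) = -288014*(-90) = 25921260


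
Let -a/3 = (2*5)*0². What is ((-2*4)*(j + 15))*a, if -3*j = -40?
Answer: 0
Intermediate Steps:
j = 40/3 (j = -⅓*(-40) = 40/3 ≈ 13.333)
a = 0 (a = -3*2*5*0² = -30*0 = -3*0 = 0)
((-2*4)*(j + 15))*a = ((-2*4)*(40/3 + 15))*0 = -8*85/3*0 = -680/3*0 = 0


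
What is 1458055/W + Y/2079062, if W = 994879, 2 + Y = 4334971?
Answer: 7344156368161/2068415123498 ≈ 3.5506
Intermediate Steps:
Y = 4334969 (Y = -2 + 4334971 = 4334969)
1458055/W + Y/2079062 = 1458055/994879 + 4334969/2079062 = 7344156368161/2068415123498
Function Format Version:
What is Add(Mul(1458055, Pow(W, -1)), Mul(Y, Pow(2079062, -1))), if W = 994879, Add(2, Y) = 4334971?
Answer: Rational(7344156368161, 2068415123498) ≈ 3.5506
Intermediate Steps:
Y = 4334969 (Y = Add(-2, 4334971) = 4334969)
Add(Mul(1458055, Pow(W, -1)), Mul(Y, Pow(2079062, -1))) = Add(Mul(1458055, Pow(994879, -1)), Mul(4334969, Pow(2079062, -1))) = Add(Mul(1458055, Rational(1, 994879)), Mul(4334969, Rational(1, 2079062))) = Add(Rational(1458055, 994879), Rational(4334969, 2079062)) = Rational(7344156368161, 2068415123498)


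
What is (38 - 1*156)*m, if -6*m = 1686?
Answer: 33158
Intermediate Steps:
m = -281 (m = -⅙*1686 = -281)
(38 - 1*156)*m = (38 - 1*156)*(-281) = (38 - 156)*(-281) = -118*(-281) = 33158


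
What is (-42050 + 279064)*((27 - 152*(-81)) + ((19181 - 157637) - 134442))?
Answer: -61756130826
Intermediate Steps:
(-42050 + 279064)*((27 - 152*(-81)) + ((19181 - 157637) - 134442)) = 237014*((27 + 12312) + (-138456 - 134442)) = 237014*(12339 - 272898) = 237014*(-260559) = -61756130826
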